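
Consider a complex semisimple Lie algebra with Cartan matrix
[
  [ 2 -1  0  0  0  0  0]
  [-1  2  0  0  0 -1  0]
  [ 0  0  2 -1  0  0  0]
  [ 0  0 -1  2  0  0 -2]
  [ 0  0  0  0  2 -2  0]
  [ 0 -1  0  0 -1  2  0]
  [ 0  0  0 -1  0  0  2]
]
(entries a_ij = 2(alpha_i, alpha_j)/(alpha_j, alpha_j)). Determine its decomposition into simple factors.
B3 ⊕ C4

The diagram associated to this matrix has two connected components: the simple roots {alpha_3, alpha_4, alpha_7} form a chain of 3 nodes with a double edge at one end; the terminal node there is the unique short simple root (B_3), and {alpha_1, alpha_2, alpha_5, alpha_6} form a chain of 4 nodes with a double edge at one end; the terminal node there is the unique long simple root (C_4). A semisimple Lie algebra decomposes uniquely as the direct sum of simple ideals, one per connected component of its Dynkin diagram, so g ≅ B_3 ⊕ C_4 (dimension 21 + 36 = 57).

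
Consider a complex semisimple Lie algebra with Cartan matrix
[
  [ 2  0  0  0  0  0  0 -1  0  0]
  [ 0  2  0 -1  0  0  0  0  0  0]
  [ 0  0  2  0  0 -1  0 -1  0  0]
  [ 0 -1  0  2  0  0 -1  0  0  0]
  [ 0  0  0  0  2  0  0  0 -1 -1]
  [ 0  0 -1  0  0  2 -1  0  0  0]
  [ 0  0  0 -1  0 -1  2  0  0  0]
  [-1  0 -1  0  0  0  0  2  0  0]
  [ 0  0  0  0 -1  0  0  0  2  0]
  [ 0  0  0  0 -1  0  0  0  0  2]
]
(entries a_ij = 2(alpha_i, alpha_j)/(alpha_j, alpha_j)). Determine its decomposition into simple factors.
The diagram associated to this matrix has two connected components: the simple roots {alpha_5, alpha_9, alpha_10} form a chain of 3 nodes with single edges (A_3), and {alpha_1, alpha_2, alpha_3, alpha_4, alpha_6, alpha_7, alpha_8} form a chain of 7 nodes with single edges (A_7). A semisimple Lie algebra decomposes uniquely as the direct sum of simple ideals, one per connected component of its Dynkin diagram, so g ≅ A_3 ⊕ A_7 (dimension 15 + 63 = 78).

A_3 ⊕ A_7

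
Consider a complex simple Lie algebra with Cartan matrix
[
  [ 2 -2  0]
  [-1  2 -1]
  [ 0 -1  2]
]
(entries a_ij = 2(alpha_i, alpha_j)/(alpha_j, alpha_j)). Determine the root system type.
type C_3

The matrix has rank 3 with 2's on the diagonal. Reading the off-diagonal entries as Dynkin edges (a single edge where a_ij = a_ji = -1; a double or triple edge where a_ij * a_ji = 2 or 3), the diagram is a chain of 3 nodes with a double edge at one end; the terminal node there is the unique long simple root (C_3). One simple-root ordering that puts it in standard form is (alpha_3, alpha_2, alpha_1). So the algebra is type C_3, i.e. sp(6).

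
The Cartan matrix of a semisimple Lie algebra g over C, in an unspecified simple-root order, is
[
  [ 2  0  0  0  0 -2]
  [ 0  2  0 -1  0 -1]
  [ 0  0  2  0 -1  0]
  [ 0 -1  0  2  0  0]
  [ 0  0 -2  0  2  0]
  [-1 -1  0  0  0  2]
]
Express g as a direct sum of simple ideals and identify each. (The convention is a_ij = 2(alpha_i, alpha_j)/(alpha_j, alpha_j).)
B_2 (so(5)) ⊕ C_4 (sp(8))

The diagram associated to this matrix has two connected components: the simple roots {alpha_3, alpha_5} form a chain of 2 nodes with a double edge at one end; the terminal node there is the unique short simple root (B_2), and {alpha_1, alpha_2, alpha_4, alpha_6} form a chain of 4 nodes with a double edge at one end; the terminal node there is the unique long simple root (C_4). A semisimple Lie algebra decomposes uniquely as the direct sum of simple ideals, one per connected component of its Dynkin diagram, so g ≅ B_2 ⊕ C_4 (dimension 10 + 36 = 46).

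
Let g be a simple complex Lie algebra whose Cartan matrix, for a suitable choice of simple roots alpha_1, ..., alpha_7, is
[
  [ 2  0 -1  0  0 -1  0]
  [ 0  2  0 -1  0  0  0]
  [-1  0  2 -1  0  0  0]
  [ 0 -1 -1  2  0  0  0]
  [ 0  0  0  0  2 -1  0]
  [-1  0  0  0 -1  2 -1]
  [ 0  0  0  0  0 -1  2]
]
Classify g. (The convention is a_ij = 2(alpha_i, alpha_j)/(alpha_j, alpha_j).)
D_7

The matrix has rank 7 with 2's on the diagonal. Reading the off-diagonal entries as Dynkin edges (a single edge where a_ij = a_ji = -1; a double or triple edge where a_ij * a_ji = 2 or 3), the diagram is a chain of 5 nodes with a fork of two nodes at one end (D_7). One simple-root ordering that puts it in standard form is (alpha_2, alpha_4, alpha_3, alpha_1, alpha_6, alpha_5, alpha_7). So the algebra is type D_7, i.e. so(14).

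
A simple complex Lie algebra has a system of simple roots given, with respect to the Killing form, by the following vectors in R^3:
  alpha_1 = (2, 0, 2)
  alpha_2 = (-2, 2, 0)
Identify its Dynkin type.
A_2 (sl(3))

Compute the Cartan integers a_ij = 2(alpha_i, alpha_j)/(alpha_j, alpha_j); the resulting 2x2 Cartan matrix is
[[2, -1], [-1, 2]].
All simple roots have the same length, so the diagram is simply laced. The associated Dynkin diagram is a chain of 2 nodes with single edges (A_2), so the type is A_2 (the algebra sl(3)).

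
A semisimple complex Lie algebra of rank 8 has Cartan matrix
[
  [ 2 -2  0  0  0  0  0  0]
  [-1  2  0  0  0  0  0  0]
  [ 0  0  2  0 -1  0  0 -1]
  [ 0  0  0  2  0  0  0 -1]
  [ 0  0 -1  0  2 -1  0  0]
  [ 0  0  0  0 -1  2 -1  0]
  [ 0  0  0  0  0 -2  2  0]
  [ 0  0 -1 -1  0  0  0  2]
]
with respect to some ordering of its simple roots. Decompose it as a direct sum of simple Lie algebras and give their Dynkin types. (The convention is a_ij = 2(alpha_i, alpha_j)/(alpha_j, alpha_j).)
The diagram associated to this matrix has two connected components: the simple roots {alpha_1, alpha_2} form a chain of 2 nodes with a double edge at one end; the terminal node there is the unique short simple root (B_2), and {alpha_3, alpha_4, alpha_5, alpha_6, alpha_7, alpha_8} form a chain of 6 nodes with a double edge at one end; the terminal node there is the unique long simple root (C_6). A semisimple Lie algebra decomposes uniquely as the direct sum of simple ideals, one per connected component of its Dynkin diagram, so g ≅ B_2 ⊕ C_6 (dimension 10 + 78 = 88).

B_2 ⊕ C_6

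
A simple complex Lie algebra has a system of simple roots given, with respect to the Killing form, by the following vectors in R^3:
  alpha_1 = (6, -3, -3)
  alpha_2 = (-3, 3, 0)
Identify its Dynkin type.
Compute the Cartan integers a_ij = 2(alpha_i, alpha_j)/(alpha_j, alpha_j); the resulting 2x2 Cartan matrix is
[[2, -3], [-1, 2]].
The roots have two lengths (squared-length ratio 3:1); the short ones are alpha_{2}. The associated Dynkin diagram is two nodes joined by a triple edge (G_2), so the type is G_2.

G_2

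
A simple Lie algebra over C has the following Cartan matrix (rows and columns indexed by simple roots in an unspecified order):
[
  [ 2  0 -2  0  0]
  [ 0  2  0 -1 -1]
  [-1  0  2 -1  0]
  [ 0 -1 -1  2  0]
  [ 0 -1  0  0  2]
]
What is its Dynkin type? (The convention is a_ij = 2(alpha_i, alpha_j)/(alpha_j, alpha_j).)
The matrix has rank 5 with 2's on the diagonal. Reading the off-diagonal entries as Dynkin edges (a single edge where a_ij = a_ji = -1; a double or triple edge where a_ij * a_ji = 2 or 3), the diagram is a chain of 5 nodes with a double edge at one end; the terminal node there is the unique long simple root (C_5). One simple-root ordering that puts it in standard form is (alpha_5, alpha_2, alpha_4, alpha_3, alpha_1). So the algebra is type C_5, i.e. sp(10).

C5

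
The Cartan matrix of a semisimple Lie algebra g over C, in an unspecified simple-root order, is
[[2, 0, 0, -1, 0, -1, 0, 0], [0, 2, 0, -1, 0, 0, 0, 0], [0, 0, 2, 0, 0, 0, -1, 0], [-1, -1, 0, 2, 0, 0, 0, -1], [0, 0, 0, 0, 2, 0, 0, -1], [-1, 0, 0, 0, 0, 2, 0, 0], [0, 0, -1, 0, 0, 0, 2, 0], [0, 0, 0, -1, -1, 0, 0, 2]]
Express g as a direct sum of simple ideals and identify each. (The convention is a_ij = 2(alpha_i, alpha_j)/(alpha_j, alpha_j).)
The diagram associated to this matrix has two connected components: the simple roots {alpha_3, alpha_7} form a chain of 2 nodes with single edges (A_2), and {alpha_1, alpha_2, alpha_4, alpha_5, alpha_6, alpha_8} form a chain of 5 nodes with one extra node attached to the third node from one end (E_6). A semisimple Lie algebra decomposes uniquely as the direct sum of simple ideals, one per connected component of its Dynkin diagram, so g ≅ A_2 ⊕ E_6 (dimension 8 + 78 = 86).

A2 ⊕ E6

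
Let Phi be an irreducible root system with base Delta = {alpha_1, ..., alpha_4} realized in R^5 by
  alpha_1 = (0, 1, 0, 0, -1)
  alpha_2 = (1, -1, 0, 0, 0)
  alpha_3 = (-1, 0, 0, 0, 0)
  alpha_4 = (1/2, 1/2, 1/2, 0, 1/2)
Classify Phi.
F4

Compute the Cartan integers a_ij = 2(alpha_i, alpha_j)/(alpha_j, alpha_j); the resulting 4x4 Cartan matrix is
[[2, -1, 0, 0], [-1, 2, -2, 0], [0, -1, 2, -1], [0, 0, -1, 2]].
The roots have two lengths (squared-length ratio 2:1); the short ones are alpha_{3,4}. The associated Dynkin diagram is a chain of 4 nodes with a double edge between the middle two (F_4), so the type is F_4.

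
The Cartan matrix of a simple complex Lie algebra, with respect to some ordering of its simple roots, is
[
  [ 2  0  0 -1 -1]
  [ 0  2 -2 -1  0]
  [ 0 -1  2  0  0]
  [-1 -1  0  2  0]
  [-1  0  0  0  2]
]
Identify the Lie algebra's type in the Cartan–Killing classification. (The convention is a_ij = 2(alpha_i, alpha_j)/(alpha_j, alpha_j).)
type B_5

The matrix has rank 5 with 2's on the diagonal. Reading the off-diagonal entries as Dynkin edges (a single edge where a_ij = a_ji = -1; a double or triple edge where a_ij * a_ji = 2 or 3), the diagram is a chain of 5 nodes with a double edge at one end; the terminal node there is the unique short simple root (B_5). One simple-root ordering that puts it in standard form is (alpha_5, alpha_1, alpha_4, alpha_2, alpha_3). So the algebra is type B_5, i.e. so(11).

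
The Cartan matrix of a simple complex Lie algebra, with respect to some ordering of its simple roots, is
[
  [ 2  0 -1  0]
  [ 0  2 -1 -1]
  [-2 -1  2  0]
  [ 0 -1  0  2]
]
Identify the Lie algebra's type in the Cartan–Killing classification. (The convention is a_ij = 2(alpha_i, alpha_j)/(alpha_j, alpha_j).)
B4

The matrix has rank 4 with 2's on the diagonal. Reading the off-diagonal entries as Dynkin edges (a single edge where a_ij = a_ji = -1; a double or triple edge where a_ij * a_ji = 2 or 3), the diagram is a chain of 4 nodes with a double edge at one end; the terminal node there is the unique short simple root (B_4). One simple-root ordering that puts it in standard form is (alpha_4, alpha_2, alpha_3, alpha_1). So the algebra is type B_4, i.e. so(9).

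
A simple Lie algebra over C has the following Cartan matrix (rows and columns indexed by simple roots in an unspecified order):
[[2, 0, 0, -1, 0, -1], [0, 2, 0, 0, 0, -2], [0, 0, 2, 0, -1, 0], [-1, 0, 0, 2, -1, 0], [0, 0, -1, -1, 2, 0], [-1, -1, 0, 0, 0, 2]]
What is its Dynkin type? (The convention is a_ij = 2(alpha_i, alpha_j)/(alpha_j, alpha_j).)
The matrix has rank 6 with 2's on the diagonal. Reading the off-diagonal entries as Dynkin edges (a single edge where a_ij = a_ji = -1; a double or triple edge where a_ij * a_ji = 2 or 3), the diagram is a chain of 6 nodes with a double edge at one end; the terminal node there is the unique long simple root (C_6). One simple-root ordering that puts it in standard form is (alpha_3, alpha_5, alpha_4, alpha_1, alpha_6, alpha_2). So the algebra is type C_6, i.e. sp(12).

C6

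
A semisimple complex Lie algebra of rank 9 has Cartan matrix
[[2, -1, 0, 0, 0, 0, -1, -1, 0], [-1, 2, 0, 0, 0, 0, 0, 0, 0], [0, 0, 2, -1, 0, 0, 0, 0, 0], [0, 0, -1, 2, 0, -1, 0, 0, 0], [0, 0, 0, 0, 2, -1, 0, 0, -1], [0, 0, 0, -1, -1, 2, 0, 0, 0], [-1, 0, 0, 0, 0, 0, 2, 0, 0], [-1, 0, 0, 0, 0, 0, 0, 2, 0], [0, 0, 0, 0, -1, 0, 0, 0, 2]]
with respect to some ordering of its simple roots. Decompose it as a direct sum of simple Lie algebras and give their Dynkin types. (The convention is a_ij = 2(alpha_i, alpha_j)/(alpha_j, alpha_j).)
The diagram associated to this matrix has two connected components: the simple roots {alpha_3, alpha_4, alpha_5, alpha_6, alpha_9} form a chain of 5 nodes with single edges (A_5), and {alpha_1, alpha_2, alpha_7, alpha_8} form a chain of 2 nodes with a fork of two nodes at one end (D_4). A semisimple Lie algebra decomposes uniquely as the direct sum of simple ideals, one per connected component of its Dynkin diagram, so g ≅ A_5 ⊕ D_4 (dimension 35 + 28 = 63).

A_5 (sl(6)) + D_4 (so(8))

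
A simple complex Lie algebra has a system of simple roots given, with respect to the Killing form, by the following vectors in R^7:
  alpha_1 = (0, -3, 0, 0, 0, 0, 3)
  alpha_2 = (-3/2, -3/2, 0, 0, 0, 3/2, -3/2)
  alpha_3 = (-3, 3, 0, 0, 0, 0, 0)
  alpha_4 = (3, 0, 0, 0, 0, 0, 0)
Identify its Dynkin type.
Compute the Cartan integers a_ij = 2(alpha_i, alpha_j)/(alpha_j, alpha_j); the resulting 4x4 Cartan matrix is
[[2, 0, -1, 0], [0, 2, 0, -1], [-1, 0, 2, -2], [0, -1, -1, 2]].
The roots have two lengths (squared-length ratio 2:1); the short ones are alpha_{2,4}. The associated Dynkin diagram is a chain of 4 nodes with a double edge between the middle two (F_4), so the type is F_4.

F_4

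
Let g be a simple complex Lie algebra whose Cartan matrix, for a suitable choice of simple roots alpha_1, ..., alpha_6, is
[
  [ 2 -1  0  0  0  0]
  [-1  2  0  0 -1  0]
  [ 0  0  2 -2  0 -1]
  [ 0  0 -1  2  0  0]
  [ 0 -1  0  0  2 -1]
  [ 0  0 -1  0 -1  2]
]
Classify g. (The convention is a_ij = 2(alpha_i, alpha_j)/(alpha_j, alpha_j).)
B6

The matrix has rank 6 with 2's on the diagonal. Reading the off-diagonal entries as Dynkin edges (a single edge where a_ij = a_ji = -1; a double or triple edge where a_ij * a_ji = 2 or 3), the diagram is a chain of 6 nodes with a double edge at one end; the terminal node there is the unique short simple root (B_6). One simple-root ordering that puts it in standard form is (alpha_1, alpha_2, alpha_5, alpha_6, alpha_3, alpha_4). So the algebra is type B_6, i.e. so(13).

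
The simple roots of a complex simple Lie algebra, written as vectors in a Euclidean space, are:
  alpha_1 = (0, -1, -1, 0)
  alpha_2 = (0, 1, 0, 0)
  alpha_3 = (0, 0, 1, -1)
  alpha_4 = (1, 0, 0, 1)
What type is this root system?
type B_4

Compute the Cartan integers a_ij = 2(alpha_i, alpha_j)/(alpha_j, alpha_j); the resulting 4x4 Cartan matrix is
[[2, -2, -1, 0], [-1, 2, 0, 0], [-1, 0, 2, -1], [0, 0, -1, 2]].
The roots have two lengths (squared-length ratio 2:1); the short ones are alpha_{2}. The associated Dynkin diagram is a chain of 4 nodes with a double edge at one end; the terminal node there is the unique short simple root (B_4), so the type is B_4 (the algebra so(9)).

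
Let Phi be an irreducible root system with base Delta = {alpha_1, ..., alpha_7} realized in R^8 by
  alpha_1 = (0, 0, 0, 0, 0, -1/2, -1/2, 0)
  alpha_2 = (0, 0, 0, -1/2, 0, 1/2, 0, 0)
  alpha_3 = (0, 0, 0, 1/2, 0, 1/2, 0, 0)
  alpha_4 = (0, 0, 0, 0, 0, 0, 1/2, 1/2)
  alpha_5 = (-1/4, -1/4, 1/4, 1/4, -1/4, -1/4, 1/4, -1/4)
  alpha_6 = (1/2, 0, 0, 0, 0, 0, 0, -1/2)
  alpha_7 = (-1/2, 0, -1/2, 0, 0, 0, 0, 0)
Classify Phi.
type E_7

Compute the Cartan integers a_ij = 2(alpha_i, alpha_j)/(alpha_j, alpha_j); the resulting 7x7 Cartan matrix is
[[2, -1, -1, -1, 0, 0, 0], [-1, 2, 0, 0, -1, 0, 0], [-1, 0, 2, 0, 0, 0, 0], [-1, 0, 0, 2, 0, -1, 0], [0, -1, 0, 0, 2, 0, 0], [0, 0, 0, -1, 0, 2, -1], [0, 0, 0, 0, 0, -1, 2]].
All simple roots have the same length, so the diagram is simply laced. The associated Dynkin diagram is a chain of 6 nodes with one extra node attached to the third node from one end (E_7), so the type is E_7.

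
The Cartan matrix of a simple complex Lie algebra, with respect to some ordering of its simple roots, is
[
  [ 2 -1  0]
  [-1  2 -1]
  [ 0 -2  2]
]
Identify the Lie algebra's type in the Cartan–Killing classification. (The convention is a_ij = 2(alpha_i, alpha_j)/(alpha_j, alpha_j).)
C_3

The matrix has rank 3 with 2's on the diagonal. Reading the off-diagonal entries as Dynkin edges (a single edge where a_ij = a_ji = -1; a double or triple edge where a_ij * a_ji = 2 or 3), the diagram is a chain of 3 nodes with a double edge at one end; the terminal node there is the unique long simple root (C_3). One simple-root ordering that puts it in standard form is (alpha_1, alpha_2, alpha_3). So the algebra is type C_3, i.e. sp(6).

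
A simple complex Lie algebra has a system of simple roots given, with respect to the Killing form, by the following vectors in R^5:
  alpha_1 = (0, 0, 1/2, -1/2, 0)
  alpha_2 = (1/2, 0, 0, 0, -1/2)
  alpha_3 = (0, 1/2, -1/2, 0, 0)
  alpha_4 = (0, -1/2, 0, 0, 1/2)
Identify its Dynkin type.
type A_4

Compute the Cartan integers a_ij = 2(alpha_i, alpha_j)/(alpha_j, alpha_j); the resulting 4x4 Cartan matrix is
[[2, 0, -1, 0], [0, 2, 0, -1], [-1, 0, 2, -1], [0, -1, -1, 2]].
All simple roots have the same length, so the diagram is simply laced. The associated Dynkin diagram is a chain of 4 nodes with single edges (A_4), so the type is A_4 (the algebra sl(5)).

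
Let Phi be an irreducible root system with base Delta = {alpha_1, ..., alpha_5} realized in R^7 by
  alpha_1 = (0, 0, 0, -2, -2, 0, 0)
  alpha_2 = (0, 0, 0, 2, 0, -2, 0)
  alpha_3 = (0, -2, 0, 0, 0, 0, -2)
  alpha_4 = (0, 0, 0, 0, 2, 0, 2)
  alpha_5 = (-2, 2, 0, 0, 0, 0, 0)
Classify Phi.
type A_5

Compute the Cartan integers a_ij = 2(alpha_i, alpha_j)/(alpha_j, alpha_j); the resulting 5x5 Cartan matrix is
[[2, -1, 0, -1, 0], [-1, 2, 0, 0, 0], [0, 0, 2, -1, -1], [-1, 0, -1, 2, 0], [0, 0, -1, 0, 2]].
All simple roots have the same length, so the diagram is simply laced. The associated Dynkin diagram is a chain of 5 nodes with single edges (A_5), so the type is A_5 (the algebra sl(6)).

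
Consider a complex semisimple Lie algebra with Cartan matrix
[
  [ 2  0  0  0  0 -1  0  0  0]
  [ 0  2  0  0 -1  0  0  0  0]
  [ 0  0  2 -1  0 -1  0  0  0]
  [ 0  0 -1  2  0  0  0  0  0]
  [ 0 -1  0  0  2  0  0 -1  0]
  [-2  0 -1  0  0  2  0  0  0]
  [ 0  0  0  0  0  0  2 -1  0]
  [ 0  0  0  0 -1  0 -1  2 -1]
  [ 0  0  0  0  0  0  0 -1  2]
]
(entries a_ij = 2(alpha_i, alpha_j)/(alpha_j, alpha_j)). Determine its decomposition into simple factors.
The diagram associated to this matrix has two connected components: the simple roots {alpha_1, alpha_3, alpha_4, alpha_6} form a chain of 4 nodes with a double edge at one end; the terminal node there is the unique short simple root (B_4), and {alpha_2, alpha_5, alpha_7, alpha_8, alpha_9} form a chain of 3 nodes with a fork of two nodes at one end (D_5). A semisimple Lie algebra decomposes uniquely as the direct sum of simple ideals, one per connected component of its Dynkin diagram, so g ≅ B_4 ⊕ D_5 (dimension 36 + 45 = 81).

B_4 (so(9)) + D_5 (so(10))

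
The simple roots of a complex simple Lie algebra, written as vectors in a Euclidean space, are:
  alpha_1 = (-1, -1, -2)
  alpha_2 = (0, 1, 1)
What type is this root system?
Compute the Cartan integers a_ij = 2(alpha_i, alpha_j)/(alpha_j, alpha_j); the resulting 2x2 Cartan matrix is
[[2, -3], [-1, 2]].
The roots have two lengths (squared-length ratio 3:1); the short ones are alpha_{2}. The associated Dynkin diagram is two nodes joined by a triple edge (G_2), so the type is G_2.

G2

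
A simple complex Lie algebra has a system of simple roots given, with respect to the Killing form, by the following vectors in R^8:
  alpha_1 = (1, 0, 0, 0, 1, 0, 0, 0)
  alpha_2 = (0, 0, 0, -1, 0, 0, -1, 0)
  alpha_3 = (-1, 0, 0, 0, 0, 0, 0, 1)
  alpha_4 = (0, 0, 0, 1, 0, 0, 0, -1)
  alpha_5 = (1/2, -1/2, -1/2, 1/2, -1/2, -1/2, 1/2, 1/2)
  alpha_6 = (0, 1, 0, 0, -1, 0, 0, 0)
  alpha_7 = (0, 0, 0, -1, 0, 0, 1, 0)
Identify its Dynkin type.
Compute the Cartan integers a_ij = 2(alpha_i, alpha_j)/(alpha_j, alpha_j); the resulting 7x7 Cartan matrix is
[[2, 0, -1, 0, 0, -1, 0], [0, 2, 0, -1, -1, 0, 0], [-1, 0, 2, -1, 0, 0, 0], [0, -1, -1, 2, 0, 0, -1], [0, -1, 0, 0, 2, 0, 0], [-1, 0, 0, 0, 0, 2, 0], [0, 0, 0, -1, 0, 0, 2]].
All simple roots have the same length, so the diagram is simply laced. The associated Dynkin diagram is a chain of 6 nodes with one extra node attached to the third node from one end (E_7), so the type is E_7.

E7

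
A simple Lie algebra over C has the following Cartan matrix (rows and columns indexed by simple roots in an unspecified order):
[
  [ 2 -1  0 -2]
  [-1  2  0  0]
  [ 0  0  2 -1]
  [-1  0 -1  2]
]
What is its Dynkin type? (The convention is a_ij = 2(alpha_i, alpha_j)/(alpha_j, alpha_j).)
The matrix has rank 4 with 2's on the diagonal. Reading the off-diagonal entries as Dynkin edges (a single edge where a_ij = a_ji = -1; a double or triple edge where a_ij * a_ji = 2 or 3), the diagram is a chain of 4 nodes with a double edge between the middle two (F_4). One simple-root ordering that puts it in standard form is (alpha_2, alpha_1, alpha_4, alpha_3). So the algebra is type F_4.

F_4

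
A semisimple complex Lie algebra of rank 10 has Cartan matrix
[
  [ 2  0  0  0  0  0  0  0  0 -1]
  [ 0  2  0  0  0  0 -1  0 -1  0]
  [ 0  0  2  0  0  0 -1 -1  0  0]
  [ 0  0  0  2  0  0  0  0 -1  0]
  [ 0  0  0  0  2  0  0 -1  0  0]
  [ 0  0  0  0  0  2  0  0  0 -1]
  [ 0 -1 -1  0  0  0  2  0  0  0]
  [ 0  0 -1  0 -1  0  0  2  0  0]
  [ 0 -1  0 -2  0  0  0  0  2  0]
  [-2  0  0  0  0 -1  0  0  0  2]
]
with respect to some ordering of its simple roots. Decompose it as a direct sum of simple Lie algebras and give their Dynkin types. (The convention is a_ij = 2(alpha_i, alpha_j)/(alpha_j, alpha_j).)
B_3 (so(7)) + B_7 (so(15))

The diagram associated to this matrix has two connected components: the simple roots {alpha_1, alpha_6, alpha_10} form a chain of 3 nodes with a double edge at one end; the terminal node there is the unique short simple root (B_3), and {alpha_2, alpha_3, alpha_4, alpha_5, alpha_7, alpha_8, alpha_9} form a chain of 7 nodes with a double edge at one end; the terminal node there is the unique short simple root (B_7). A semisimple Lie algebra decomposes uniquely as the direct sum of simple ideals, one per connected component of its Dynkin diagram, so g ≅ B_3 ⊕ B_7 (dimension 21 + 105 = 126).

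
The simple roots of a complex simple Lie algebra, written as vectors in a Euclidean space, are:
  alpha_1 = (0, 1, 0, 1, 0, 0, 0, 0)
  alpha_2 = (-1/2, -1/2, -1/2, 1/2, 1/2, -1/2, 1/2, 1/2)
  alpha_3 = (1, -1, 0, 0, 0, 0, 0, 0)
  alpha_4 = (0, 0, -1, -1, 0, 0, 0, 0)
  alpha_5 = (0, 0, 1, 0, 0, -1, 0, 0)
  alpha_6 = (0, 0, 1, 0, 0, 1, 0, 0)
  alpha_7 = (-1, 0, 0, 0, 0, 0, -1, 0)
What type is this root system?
E_7

Compute the Cartan integers a_ij = 2(alpha_i, alpha_j)/(alpha_j, alpha_j); the resulting 7x7 Cartan matrix is
[[2, 0, -1, -1, 0, 0, 0], [0, 2, 0, 0, 0, -1, 0], [-1, 0, 2, 0, 0, 0, -1], [-1, 0, 0, 2, -1, -1, 0], [0, 0, 0, -1, 2, 0, 0], [0, -1, 0, -1, 0, 2, 0], [0, 0, -1, 0, 0, 0, 2]].
All simple roots have the same length, so the diagram is simply laced. The associated Dynkin diagram is a chain of 6 nodes with one extra node attached to the third node from one end (E_7), so the type is E_7.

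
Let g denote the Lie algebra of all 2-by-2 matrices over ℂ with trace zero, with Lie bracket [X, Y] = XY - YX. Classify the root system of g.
A_1

This is sl(2), which has dimension 2^2 - 1 = 3 and rank 2 - 1 = 1 (a Cartan subalgebra is the diagonal traceless matrices). In the classification of classical Lie algebras, the special linear algebra sl(n+1) has type A_n; here n = 1, so the Dynkin diagram is a chain of 1 nodes with single edges (A_1). Hence the type is A_1.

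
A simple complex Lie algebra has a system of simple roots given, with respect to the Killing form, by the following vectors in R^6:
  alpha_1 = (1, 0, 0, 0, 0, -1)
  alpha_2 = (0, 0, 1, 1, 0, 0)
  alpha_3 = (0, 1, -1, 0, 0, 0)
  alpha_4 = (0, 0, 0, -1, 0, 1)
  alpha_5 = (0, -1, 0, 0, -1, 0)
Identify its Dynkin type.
Compute the Cartan integers a_ij = 2(alpha_i, alpha_j)/(alpha_j, alpha_j); the resulting 5x5 Cartan matrix is
[[2, 0, 0, -1, 0], [0, 2, -1, -1, 0], [0, -1, 2, 0, -1], [-1, -1, 0, 2, 0], [0, 0, -1, 0, 2]].
All simple roots have the same length, so the diagram is simply laced. The associated Dynkin diagram is a chain of 5 nodes with single edges (A_5), so the type is A_5 (the algebra sl(6)).

A5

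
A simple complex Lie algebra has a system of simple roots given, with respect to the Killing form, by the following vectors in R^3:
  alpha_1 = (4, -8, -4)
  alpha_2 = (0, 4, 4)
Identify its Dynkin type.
Compute the Cartan integers a_ij = 2(alpha_i, alpha_j)/(alpha_j, alpha_j); the resulting 2x2 Cartan matrix is
[[2, -3], [-1, 2]].
The roots have two lengths (squared-length ratio 3:1); the short ones are alpha_{2}. The associated Dynkin diagram is two nodes joined by a triple edge (G_2), so the type is G_2.

G_2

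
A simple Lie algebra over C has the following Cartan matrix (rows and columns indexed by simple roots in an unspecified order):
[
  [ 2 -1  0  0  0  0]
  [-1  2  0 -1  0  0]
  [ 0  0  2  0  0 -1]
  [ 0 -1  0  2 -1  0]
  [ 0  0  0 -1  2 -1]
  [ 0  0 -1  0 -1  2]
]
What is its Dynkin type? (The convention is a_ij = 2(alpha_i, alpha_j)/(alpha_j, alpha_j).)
The matrix has rank 6 with 2's on the diagonal. Reading the off-diagonal entries as Dynkin edges (a single edge where a_ij = a_ji = -1; a double or triple edge where a_ij * a_ji = 2 or 3), the diagram is a chain of 6 nodes with single edges (A_6). One simple-root ordering that puts it in standard form is (alpha_3, alpha_6, alpha_5, alpha_4, alpha_2, alpha_1). So the algebra is type A_6, i.e. sl(7).

A6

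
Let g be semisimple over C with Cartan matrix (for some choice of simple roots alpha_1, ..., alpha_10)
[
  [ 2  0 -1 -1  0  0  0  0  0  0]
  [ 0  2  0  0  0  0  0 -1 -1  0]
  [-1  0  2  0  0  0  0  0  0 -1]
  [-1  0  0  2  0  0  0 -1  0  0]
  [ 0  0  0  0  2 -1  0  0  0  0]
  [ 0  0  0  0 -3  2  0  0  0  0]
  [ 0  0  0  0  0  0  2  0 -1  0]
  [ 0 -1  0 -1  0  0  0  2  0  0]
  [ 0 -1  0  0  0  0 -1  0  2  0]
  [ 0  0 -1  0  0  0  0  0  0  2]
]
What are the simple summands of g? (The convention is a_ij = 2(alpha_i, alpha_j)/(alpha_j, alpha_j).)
The diagram associated to this matrix has two connected components: the simple roots {alpha_1, alpha_2, alpha_3, alpha_4, alpha_7, alpha_8, alpha_9, alpha_10} form a chain of 8 nodes with single edges (A_8), and {alpha_5, alpha_6} form two nodes joined by a triple edge (G_2). A semisimple Lie algebra decomposes uniquely as the direct sum of simple ideals, one per connected component of its Dynkin diagram, so g ≅ A_8 ⊕ G_2 (dimension 80 + 14 = 94).

A8 + G2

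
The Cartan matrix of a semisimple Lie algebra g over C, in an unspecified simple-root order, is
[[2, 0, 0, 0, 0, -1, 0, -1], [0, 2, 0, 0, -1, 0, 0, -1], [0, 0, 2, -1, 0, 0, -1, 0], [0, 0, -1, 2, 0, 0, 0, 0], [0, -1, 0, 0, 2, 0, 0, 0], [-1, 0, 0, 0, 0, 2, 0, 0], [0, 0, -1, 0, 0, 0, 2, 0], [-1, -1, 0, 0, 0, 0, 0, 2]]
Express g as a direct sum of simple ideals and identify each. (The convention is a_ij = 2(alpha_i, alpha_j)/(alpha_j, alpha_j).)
A_3 (sl(4)) + A_5 (sl(6))

The diagram associated to this matrix has two connected components: the simple roots {alpha_3, alpha_4, alpha_7} form a chain of 3 nodes with single edges (A_3), and {alpha_1, alpha_2, alpha_5, alpha_6, alpha_8} form a chain of 5 nodes with single edges (A_5). A semisimple Lie algebra decomposes uniquely as the direct sum of simple ideals, one per connected component of its Dynkin diagram, so g ≅ A_3 ⊕ A_5 (dimension 15 + 35 = 50).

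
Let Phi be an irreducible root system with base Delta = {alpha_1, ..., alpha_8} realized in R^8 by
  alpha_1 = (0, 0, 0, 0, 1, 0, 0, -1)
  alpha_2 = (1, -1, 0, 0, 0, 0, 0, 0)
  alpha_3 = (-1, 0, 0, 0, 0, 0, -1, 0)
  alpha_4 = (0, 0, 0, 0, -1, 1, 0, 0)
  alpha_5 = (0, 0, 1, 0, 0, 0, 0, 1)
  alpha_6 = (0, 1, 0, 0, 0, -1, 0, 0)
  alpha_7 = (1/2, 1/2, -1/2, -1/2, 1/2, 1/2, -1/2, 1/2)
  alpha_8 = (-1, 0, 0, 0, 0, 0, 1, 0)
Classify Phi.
E_8

Compute the Cartan integers a_ij = 2(alpha_i, alpha_j)/(alpha_j, alpha_j); the resulting 8x8 Cartan matrix is
[[2, 0, 0, -1, -1, 0, 0, 0], [0, 2, -1, 0, 0, -1, 0, -1], [0, -1, 2, 0, 0, 0, 0, 0], [-1, 0, 0, 2, 0, -1, 0, 0], [-1, 0, 0, 0, 2, 0, 0, 0], [0, -1, 0, -1, 0, 2, 0, 0], [0, 0, 0, 0, 0, 0, 2, -1], [0, -1, 0, 0, 0, 0, -1, 2]].
All simple roots have the same length, so the diagram is simply laced. The associated Dynkin diagram is a chain of 7 nodes with one extra node attached to the third node from one end (E_8), so the type is E_8.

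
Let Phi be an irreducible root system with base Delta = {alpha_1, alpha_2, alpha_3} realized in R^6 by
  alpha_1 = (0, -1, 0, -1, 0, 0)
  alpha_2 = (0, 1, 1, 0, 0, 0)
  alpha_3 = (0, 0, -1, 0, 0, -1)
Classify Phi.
Compute the Cartan integers a_ij = 2(alpha_i, alpha_j)/(alpha_j, alpha_j); the resulting 3x3 Cartan matrix is
[[2, -1, 0], [-1, 2, -1], [0, -1, 2]].
All simple roots have the same length, so the diagram is simply laced. The associated Dynkin diagram is a chain of 3 nodes with single edges (A_3), so the type is A_3 (the algebra sl(4)).

A3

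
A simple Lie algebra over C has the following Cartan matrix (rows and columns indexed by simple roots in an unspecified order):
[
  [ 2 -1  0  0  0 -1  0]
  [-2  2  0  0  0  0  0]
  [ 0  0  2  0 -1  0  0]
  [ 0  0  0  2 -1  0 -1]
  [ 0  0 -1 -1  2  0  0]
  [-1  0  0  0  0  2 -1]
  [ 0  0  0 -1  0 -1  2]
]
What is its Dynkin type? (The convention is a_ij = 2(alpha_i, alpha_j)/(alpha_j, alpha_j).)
The matrix has rank 7 with 2's on the diagonal. Reading the off-diagonal entries as Dynkin edges (a single edge where a_ij = a_ji = -1; a double or triple edge where a_ij * a_ji = 2 or 3), the diagram is a chain of 7 nodes with a double edge at one end; the terminal node there is the unique long simple root (C_7). One simple-root ordering that puts it in standard form is (alpha_3, alpha_5, alpha_4, alpha_7, alpha_6, alpha_1, alpha_2). So the algebra is type C_7, i.e. sp(14).

C_7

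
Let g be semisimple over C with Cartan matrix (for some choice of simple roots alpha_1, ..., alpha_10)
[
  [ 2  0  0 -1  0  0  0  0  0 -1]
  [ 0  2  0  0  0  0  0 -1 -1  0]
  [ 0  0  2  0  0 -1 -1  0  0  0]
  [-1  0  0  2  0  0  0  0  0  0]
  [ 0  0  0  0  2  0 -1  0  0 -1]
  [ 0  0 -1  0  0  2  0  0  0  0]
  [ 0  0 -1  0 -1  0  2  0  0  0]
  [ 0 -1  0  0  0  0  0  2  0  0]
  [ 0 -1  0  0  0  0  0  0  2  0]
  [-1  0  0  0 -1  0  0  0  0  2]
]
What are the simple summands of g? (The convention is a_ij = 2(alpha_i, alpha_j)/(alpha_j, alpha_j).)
type A_3 + type A_7

The diagram associated to this matrix has two connected components: the simple roots {alpha_2, alpha_8, alpha_9} form a chain of 3 nodes with single edges (A_3), and {alpha_1, alpha_3, alpha_4, alpha_5, alpha_6, alpha_7, alpha_10} form a chain of 7 nodes with single edges (A_7). A semisimple Lie algebra decomposes uniquely as the direct sum of simple ideals, one per connected component of its Dynkin diagram, so g ≅ A_3 ⊕ A_7 (dimension 15 + 63 = 78).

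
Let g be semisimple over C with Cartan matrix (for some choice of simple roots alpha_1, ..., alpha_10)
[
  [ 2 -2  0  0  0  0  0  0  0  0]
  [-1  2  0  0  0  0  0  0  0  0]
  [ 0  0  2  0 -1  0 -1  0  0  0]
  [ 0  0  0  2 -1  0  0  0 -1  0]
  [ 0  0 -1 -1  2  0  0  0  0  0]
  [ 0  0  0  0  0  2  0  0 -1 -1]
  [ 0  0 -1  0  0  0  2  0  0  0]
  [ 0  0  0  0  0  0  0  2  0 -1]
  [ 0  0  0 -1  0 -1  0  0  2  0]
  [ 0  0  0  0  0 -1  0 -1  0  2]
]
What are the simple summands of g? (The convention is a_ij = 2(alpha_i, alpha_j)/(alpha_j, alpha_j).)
The diagram associated to this matrix has two connected components: the simple roots {alpha_3, alpha_4, alpha_5, alpha_6, alpha_7, alpha_8, alpha_9, alpha_10} form a chain of 8 nodes with single edges (A_8), and {alpha_1, alpha_2} form a chain of 2 nodes with a double edge at one end; the terminal node there is the unique short simple root (B_2). A semisimple Lie algebra decomposes uniquely as the direct sum of simple ideals, one per connected component of its Dynkin diagram, so g ≅ A_8 ⊕ B_2 (dimension 80 + 10 = 90).

A_8 ⊕ B_2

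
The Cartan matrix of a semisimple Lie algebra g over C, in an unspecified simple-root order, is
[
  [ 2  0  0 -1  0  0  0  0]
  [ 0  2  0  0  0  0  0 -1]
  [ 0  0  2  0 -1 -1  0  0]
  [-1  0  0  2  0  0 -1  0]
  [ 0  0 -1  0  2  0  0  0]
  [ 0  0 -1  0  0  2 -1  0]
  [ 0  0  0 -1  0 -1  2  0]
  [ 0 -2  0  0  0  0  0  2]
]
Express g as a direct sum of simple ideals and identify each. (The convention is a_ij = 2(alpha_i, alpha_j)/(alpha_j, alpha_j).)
A_6 (sl(7)) ⊕ B_2 (so(5))

The diagram associated to this matrix has two connected components: the simple roots {alpha_1, alpha_3, alpha_4, alpha_5, alpha_6, alpha_7} form a chain of 6 nodes with single edges (A_6), and {alpha_2, alpha_8} form a chain of 2 nodes with a double edge at one end; the terminal node there is the unique short simple root (B_2). A semisimple Lie algebra decomposes uniquely as the direct sum of simple ideals, one per connected component of its Dynkin diagram, so g ≅ A_6 ⊕ B_2 (dimension 48 + 10 = 58).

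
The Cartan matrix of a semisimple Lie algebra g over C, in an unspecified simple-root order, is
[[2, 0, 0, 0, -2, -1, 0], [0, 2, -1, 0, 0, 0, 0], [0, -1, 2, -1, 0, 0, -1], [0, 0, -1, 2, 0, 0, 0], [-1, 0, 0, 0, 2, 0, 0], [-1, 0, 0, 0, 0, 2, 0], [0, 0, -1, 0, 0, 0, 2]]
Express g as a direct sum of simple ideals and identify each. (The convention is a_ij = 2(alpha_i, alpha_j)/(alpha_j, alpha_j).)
The diagram associated to this matrix has two connected components: the simple roots {alpha_1, alpha_5, alpha_6} form a chain of 3 nodes with a double edge at one end; the terminal node there is the unique short simple root (B_3), and {alpha_2, alpha_3, alpha_4, alpha_7} form a chain of 2 nodes with a fork of two nodes at one end (D_4). A semisimple Lie algebra decomposes uniquely as the direct sum of simple ideals, one per connected component of its Dynkin diagram, so g ≅ B_3 ⊕ D_4 (dimension 21 + 28 = 49).

B3 + D4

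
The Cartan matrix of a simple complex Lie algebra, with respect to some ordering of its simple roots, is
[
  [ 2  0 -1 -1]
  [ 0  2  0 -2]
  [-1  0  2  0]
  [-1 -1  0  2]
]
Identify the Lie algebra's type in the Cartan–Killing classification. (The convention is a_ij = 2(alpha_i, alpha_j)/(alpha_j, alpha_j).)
C_4 (sp(8))

The matrix has rank 4 with 2's on the diagonal. Reading the off-diagonal entries as Dynkin edges (a single edge where a_ij = a_ji = -1; a double or triple edge where a_ij * a_ji = 2 or 3), the diagram is a chain of 4 nodes with a double edge at one end; the terminal node there is the unique long simple root (C_4). One simple-root ordering that puts it in standard form is (alpha_3, alpha_1, alpha_4, alpha_2). So the algebra is type C_4, i.e. sp(8).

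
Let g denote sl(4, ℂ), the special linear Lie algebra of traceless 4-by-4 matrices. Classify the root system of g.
This is sl(4), which has dimension 4^2 - 1 = 15 and rank 4 - 1 = 3 (a Cartan subalgebra is the diagonal traceless matrices). In the classification of classical Lie algebras, the special linear algebra sl(n+1) has type A_n; here n = 3, so the Dynkin diagram is a chain of 3 nodes with single edges (A_3). Hence the type is A_3.

A3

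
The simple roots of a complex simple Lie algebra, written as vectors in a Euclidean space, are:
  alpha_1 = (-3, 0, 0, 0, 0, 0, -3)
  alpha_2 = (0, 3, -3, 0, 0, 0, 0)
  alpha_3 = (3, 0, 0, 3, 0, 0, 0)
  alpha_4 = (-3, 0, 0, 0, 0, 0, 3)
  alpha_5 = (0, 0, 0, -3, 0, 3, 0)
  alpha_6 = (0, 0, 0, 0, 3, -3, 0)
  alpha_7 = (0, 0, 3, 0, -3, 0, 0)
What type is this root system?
D_7

Compute the Cartan integers a_ij = 2(alpha_i, alpha_j)/(alpha_j, alpha_j); the resulting 7x7 Cartan matrix is
[[2, 0, -1, 0, 0, 0, 0], [0, 2, 0, 0, 0, 0, -1], [-1, 0, 2, -1, -1, 0, 0], [0, 0, -1, 2, 0, 0, 0], [0, 0, -1, 0, 2, -1, 0], [0, 0, 0, 0, -1, 2, -1], [0, -1, 0, 0, 0, -1, 2]].
All simple roots have the same length, so the diagram is simply laced. The associated Dynkin diagram is a chain of 5 nodes with a fork of two nodes at one end (D_7), so the type is D_7 (the algebra so(14)).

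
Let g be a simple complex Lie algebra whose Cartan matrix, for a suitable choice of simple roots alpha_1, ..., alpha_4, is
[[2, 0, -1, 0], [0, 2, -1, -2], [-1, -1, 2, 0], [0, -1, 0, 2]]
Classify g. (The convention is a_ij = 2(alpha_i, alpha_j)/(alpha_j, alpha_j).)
The matrix has rank 4 with 2's on the diagonal. Reading the off-diagonal entries as Dynkin edges (a single edge where a_ij = a_ji = -1; a double or triple edge where a_ij * a_ji = 2 or 3), the diagram is a chain of 4 nodes with a double edge at one end; the terminal node there is the unique short simple root (B_4). One simple-root ordering that puts it in standard form is (alpha_1, alpha_3, alpha_2, alpha_4). So the algebra is type B_4, i.e. so(9).

B_4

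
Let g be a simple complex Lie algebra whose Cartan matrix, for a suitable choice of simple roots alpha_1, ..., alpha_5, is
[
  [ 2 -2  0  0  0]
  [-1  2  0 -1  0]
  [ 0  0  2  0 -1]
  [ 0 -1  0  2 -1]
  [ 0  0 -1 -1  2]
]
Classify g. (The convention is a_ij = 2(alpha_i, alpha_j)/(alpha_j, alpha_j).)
The matrix has rank 5 with 2's on the diagonal. Reading the off-diagonal entries as Dynkin edges (a single edge where a_ij = a_ji = -1; a double or triple edge where a_ij * a_ji = 2 or 3), the diagram is a chain of 5 nodes with a double edge at one end; the terminal node there is the unique long simple root (C_5). One simple-root ordering that puts it in standard form is (alpha_3, alpha_5, alpha_4, alpha_2, alpha_1). So the algebra is type C_5, i.e. sp(10).

C_5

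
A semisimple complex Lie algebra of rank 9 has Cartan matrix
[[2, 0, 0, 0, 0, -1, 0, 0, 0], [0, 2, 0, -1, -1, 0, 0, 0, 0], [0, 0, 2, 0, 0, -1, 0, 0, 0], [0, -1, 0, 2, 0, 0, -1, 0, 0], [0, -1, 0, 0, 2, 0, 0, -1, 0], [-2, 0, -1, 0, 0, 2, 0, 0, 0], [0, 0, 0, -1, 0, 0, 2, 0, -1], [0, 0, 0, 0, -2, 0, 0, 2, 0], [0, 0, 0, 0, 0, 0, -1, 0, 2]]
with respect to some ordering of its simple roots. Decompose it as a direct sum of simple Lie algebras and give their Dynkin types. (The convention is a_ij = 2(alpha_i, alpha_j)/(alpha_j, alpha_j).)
type B_3 ⊕ type C_6

The diagram associated to this matrix has two connected components: the simple roots {alpha_1, alpha_3, alpha_6} form a chain of 3 nodes with a double edge at one end; the terminal node there is the unique short simple root (B_3), and {alpha_2, alpha_4, alpha_5, alpha_7, alpha_8, alpha_9} form a chain of 6 nodes with a double edge at one end; the terminal node there is the unique long simple root (C_6). A semisimple Lie algebra decomposes uniquely as the direct sum of simple ideals, one per connected component of its Dynkin diagram, so g ≅ B_3 ⊕ C_6 (dimension 21 + 78 = 99).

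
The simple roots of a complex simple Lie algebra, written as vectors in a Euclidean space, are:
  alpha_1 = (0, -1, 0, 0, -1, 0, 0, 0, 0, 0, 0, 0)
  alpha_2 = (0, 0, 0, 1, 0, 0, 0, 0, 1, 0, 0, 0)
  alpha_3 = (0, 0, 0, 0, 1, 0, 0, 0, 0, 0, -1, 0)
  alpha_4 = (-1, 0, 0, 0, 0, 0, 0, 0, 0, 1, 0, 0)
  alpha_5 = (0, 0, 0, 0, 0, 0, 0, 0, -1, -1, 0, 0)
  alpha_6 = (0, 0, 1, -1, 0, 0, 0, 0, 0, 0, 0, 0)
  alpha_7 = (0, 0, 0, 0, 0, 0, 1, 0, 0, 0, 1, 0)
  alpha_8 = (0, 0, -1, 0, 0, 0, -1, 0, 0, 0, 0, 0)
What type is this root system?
A_8 (sl(9))

Compute the Cartan integers a_ij = 2(alpha_i, alpha_j)/(alpha_j, alpha_j); the resulting 8x8 Cartan matrix is
[[2, 0, -1, 0, 0, 0, 0, 0], [0, 2, 0, 0, -1, -1, 0, 0], [-1, 0, 2, 0, 0, 0, -1, 0], [0, 0, 0, 2, -1, 0, 0, 0], [0, -1, 0, -1, 2, 0, 0, 0], [0, -1, 0, 0, 0, 2, 0, -1], [0, 0, -1, 0, 0, 0, 2, -1], [0, 0, 0, 0, 0, -1, -1, 2]].
All simple roots have the same length, so the diagram is simply laced. The associated Dynkin diagram is a chain of 8 nodes with single edges (A_8), so the type is A_8 (the algebra sl(9)).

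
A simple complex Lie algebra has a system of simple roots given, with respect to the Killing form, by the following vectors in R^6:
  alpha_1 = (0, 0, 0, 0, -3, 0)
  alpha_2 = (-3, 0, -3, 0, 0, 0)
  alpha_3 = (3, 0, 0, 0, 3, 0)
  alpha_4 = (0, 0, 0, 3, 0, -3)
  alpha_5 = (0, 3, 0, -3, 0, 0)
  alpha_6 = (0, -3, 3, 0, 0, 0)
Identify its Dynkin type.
B_6 (so(13))

Compute the Cartan integers a_ij = 2(alpha_i, alpha_j)/(alpha_j, alpha_j); the resulting 6x6 Cartan matrix is
[[2, 0, -1, 0, 0, 0], [0, 2, -1, 0, 0, -1], [-2, -1, 2, 0, 0, 0], [0, 0, 0, 2, -1, 0], [0, 0, 0, -1, 2, -1], [0, -1, 0, 0, -1, 2]].
The roots have two lengths (squared-length ratio 2:1); the short ones are alpha_{1}. The associated Dynkin diagram is a chain of 6 nodes with a double edge at one end; the terminal node there is the unique short simple root (B_6), so the type is B_6 (the algebra so(13)).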